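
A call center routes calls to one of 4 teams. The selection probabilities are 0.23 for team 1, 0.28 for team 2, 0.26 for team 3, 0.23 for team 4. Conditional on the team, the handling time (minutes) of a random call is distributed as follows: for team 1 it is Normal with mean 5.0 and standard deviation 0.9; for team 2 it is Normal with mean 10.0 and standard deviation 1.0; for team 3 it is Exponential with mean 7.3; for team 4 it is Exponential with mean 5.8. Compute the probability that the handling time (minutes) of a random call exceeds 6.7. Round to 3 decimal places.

0.463

Conditional on each team, P(X > 6.7): 1: 0.0294534; 2: 0.999517; 3: 0.399393; 4: 0.315003.
By total probability, P(X > 6.7) = 0.23·0.0294534 + 0.28·0.999517 + 0.26·0.399393 + 0.23·0.315003 = 0.462932.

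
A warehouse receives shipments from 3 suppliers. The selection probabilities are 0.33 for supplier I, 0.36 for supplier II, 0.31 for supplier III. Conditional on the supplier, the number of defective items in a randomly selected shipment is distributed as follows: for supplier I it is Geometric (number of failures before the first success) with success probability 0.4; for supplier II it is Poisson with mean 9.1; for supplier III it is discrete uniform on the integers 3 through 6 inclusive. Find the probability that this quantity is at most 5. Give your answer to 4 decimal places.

0.5866

Conditional on each supplier, P(X ≤ 5): I: 0.953344; II: 0.109751; III: 0.75.
By total probability, P(X ≤ 5) = 0.33·0.953344 + 0.36·0.109751 + 0.31·0.75 = 0.586614.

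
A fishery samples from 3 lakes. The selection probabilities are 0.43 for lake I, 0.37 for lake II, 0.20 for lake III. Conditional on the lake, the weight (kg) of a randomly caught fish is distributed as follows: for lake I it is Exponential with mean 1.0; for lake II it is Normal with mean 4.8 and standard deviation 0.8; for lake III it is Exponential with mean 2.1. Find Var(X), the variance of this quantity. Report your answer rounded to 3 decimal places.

Per component, I: μ=1, E[X²]=2; II: μ=4.8, E[X²]=23.68; III: μ=2.1, E[X²]=8.82.
E[X] = 0.43·1 + 0.37·4.8 + 0.2·2.1 = 2.626.
E[X²] = 0.43·2 + 0.37·23.68 + 0.2·8.82 = 11.3856.
Var(X) = E[X²] − (E[X])² = 11.3856 − 6.89588 = 4.48972.

4.490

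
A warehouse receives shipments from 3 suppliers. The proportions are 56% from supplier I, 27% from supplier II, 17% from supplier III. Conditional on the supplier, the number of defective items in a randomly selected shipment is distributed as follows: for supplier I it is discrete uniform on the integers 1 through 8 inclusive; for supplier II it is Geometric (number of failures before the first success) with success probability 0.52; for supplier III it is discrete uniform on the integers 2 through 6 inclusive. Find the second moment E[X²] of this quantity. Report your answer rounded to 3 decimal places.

18.049

For each component E[X²] = Var + (mean)², giving I: 25.5; II: 2.62722; III: 18.
Overall E[X²] = 0.56·25.5 + 0.27·2.62722 + 0.17·18 = 18.0493.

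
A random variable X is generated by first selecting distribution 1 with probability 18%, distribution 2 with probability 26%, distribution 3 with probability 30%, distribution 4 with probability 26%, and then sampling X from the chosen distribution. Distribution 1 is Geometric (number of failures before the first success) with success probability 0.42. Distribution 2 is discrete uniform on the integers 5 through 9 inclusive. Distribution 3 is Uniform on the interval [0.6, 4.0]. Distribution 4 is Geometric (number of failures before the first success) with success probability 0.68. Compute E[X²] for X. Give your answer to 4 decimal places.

16.3086

For each component E[X²] = Var + (mean)², giving 1: 5.19501; 2: 51; 3: 6.25333; 4: 0.913495.
Overall E[X²] = 0.18·5.19501 + 0.26·51 + 0.3·6.25333 + 0.26·0.913495 = 16.3086.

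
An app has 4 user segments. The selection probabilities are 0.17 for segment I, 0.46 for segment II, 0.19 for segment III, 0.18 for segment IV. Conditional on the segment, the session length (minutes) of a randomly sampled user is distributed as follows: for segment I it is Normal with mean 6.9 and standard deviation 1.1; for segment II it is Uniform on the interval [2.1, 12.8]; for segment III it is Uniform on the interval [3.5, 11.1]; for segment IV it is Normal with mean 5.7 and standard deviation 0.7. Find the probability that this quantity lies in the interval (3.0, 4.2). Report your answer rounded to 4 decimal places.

0.0731

Conditional on each segment, P(3.0 < X < 4.2): I: 0.00685717; II: 0.11215; III: 0.0921053; IV: 0.0160049.
By total probability, P(3.0 < X < 4.2) = 0.17·0.00685717 + 0.46·0.11215 + 0.19·0.0921053 + 0.18·0.0160049 = 0.0731354.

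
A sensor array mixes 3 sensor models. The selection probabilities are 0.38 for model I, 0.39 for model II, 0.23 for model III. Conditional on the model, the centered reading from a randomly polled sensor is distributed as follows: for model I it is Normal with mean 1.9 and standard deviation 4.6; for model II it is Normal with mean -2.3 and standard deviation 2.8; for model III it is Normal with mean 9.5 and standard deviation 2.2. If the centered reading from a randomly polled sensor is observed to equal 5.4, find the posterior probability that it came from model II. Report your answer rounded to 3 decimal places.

0.038

Likelihoods f(5.4 | ·): I: 0.0649293; II: 0.0032477; III: 0.0319378.
Posterior ∝ prior × likelihood. Numerator for II: 0.39·0.0032477 = 0.0012666.
Normalizing constant: 0.38·0.0649293 + 0.39·0.0032477 + 0.23·0.0319378 = 0.0332854.
P(II | observation) = 0.0012666 / 0.0332854 = 0.0380528.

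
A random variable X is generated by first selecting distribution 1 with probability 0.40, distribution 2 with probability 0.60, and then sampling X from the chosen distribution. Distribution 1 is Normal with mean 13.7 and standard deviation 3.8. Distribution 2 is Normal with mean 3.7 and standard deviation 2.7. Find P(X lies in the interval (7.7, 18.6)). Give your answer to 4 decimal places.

0.3792

Conditional on each component, P(7.7 < X < 18.6): 1: 0.844209; 2: 0.0692391.
By total probability, P(7.7 < X < 18.6) = 0.4·0.844209 + 0.6·0.0692391 = 0.379227.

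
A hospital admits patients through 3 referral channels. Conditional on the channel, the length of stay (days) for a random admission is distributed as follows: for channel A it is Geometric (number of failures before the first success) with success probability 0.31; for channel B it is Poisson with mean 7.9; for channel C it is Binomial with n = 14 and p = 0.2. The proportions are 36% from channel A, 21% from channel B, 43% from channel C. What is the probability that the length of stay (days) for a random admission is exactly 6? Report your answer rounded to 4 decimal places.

0.0522

Conditional on each channel, P(X = 6): A: 0.0334546; B: 0.125171; C: 0.0322445.
By total probability, P(X = 6) = 0.36·0.0334546 + 0.21·0.125171 + 0.43·0.0322445 = 0.0521947.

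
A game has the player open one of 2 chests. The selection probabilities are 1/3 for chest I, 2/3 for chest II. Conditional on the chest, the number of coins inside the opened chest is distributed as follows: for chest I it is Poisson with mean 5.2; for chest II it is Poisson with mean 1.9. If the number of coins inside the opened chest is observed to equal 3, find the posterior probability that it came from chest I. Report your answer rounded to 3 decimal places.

Likelihoods P(X=3 | ·): I: 0.129279; II: 0.170982.
Posterior ∝ prior × likelihood. Numerator for I: 0.333333·0.129279 = 0.0430929.
Normalizing constant: 0.333333·0.129279 + 0.666667·0.170982 = 0.157081.
P(I | observation) = 0.0430929 / 0.157081 = 0.274336.

0.274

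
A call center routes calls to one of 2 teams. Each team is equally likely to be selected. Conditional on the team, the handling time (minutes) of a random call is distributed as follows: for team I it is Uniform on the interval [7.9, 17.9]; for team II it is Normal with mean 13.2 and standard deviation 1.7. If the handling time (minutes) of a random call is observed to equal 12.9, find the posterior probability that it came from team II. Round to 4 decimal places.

0.6979

Likelihoods f(12.9 | ·): I: 0.1; II: 0.231046.
Posterior ∝ prior × likelihood. Numerator for II: 0.5·0.231046 = 0.115523.
Normalizing constant: 0.5·0.1 + 0.5·0.231046 = 0.165523.
P(II | observation) = 0.115523 / 0.165523 = 0.697927.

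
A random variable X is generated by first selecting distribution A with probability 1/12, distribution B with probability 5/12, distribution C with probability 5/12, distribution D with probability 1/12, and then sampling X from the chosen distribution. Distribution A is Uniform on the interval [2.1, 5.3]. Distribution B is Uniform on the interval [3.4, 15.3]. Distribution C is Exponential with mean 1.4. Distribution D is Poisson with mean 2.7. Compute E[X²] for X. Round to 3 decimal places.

For each component E[X²] = Var + (mean)², giving A: 14.5433; B: 99.2233; C: 3.92; D: 9.99.
Overall E[X²] = 0.0833333·14.5433 + 0.416667·99.2233 + 0.416667·3.92 + 0.0833333·9.99 = 45.0208.

45.021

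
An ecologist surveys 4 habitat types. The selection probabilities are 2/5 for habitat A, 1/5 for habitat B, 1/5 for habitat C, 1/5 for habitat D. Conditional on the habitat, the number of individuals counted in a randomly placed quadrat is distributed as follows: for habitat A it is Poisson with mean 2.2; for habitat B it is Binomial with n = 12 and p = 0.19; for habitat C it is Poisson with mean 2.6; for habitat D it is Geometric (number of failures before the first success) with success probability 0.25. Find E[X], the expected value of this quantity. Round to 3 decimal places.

Component means — A: 2.2; B: 2.28; C: 2.6; D: 3.
E[X] = 0.4·2.2 + 0.2·2.28 + 0.2·2.6 + 0.2·3 = 2.456.

2.456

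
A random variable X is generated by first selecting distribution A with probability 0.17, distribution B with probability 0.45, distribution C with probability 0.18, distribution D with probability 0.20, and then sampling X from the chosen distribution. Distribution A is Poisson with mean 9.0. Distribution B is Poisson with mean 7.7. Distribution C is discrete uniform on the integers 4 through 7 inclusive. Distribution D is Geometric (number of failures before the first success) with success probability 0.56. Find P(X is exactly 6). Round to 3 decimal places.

0.120

Conditional on each component, P(X = 6): A: 0.0910903; B: 0.131082; C: 0.25; D: 0.00406354.
By total probability, P(X = 6) = 0.17·0.0910903 + 0.45·0.131082 + 0.18·0.25 + 0.2·0.00406354 = 0.120285.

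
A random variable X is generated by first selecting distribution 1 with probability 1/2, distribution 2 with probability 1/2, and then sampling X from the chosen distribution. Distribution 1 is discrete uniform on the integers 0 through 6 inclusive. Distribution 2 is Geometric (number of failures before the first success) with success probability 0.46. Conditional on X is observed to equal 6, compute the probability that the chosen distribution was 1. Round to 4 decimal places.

Likelihoods P(X=6 | ·): 1: 0.142857; 2: 0.0114057.
Posterior ∝ prior × likelihood. Numerator for 1: 0.5·0.142857 = 0.0714286.
Normalizing constant: 0.5·0.142857 + 0.5·0.0114057 = 0.0771314.
P(1 | observation) = 0.0714286 / 0.0771314 = 0.926063.

0.9261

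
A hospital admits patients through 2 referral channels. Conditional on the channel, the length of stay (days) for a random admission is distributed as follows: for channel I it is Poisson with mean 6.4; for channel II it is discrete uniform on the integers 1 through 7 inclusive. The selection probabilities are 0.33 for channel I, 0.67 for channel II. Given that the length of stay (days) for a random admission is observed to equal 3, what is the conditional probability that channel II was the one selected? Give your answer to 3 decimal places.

Likelihoods P(X=3 | ·): I: 0.0725945; II: 0.142857.
Posterior ∝ prior × likelihood. Numerator for II: 0.67·0.142857 = 0.0957143.
Normalizing constant: 0.33·0.0725945 + 0.67·0.142857 = 0.11967.
P(II | observation) = 0.0957143 / 0.11967 = 0.799815.

0.800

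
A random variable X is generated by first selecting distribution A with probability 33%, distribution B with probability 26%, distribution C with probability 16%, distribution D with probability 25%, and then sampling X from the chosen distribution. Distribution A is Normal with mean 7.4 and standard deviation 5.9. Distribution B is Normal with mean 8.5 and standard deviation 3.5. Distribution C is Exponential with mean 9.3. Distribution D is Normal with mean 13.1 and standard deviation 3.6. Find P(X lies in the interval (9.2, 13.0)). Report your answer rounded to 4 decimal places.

Conditional on each component, P(9.2 < X < 13.0): A: 0.208879; B: 0.321469; C: 0.124729; D: 0.349589.
By total probability, P(9.2 < X < 13.0) = 0.33·0.208879 + 0.26·0.321469 + 0.16·0.124729 + 0.25·0.349589 = 0.259866.

0.2599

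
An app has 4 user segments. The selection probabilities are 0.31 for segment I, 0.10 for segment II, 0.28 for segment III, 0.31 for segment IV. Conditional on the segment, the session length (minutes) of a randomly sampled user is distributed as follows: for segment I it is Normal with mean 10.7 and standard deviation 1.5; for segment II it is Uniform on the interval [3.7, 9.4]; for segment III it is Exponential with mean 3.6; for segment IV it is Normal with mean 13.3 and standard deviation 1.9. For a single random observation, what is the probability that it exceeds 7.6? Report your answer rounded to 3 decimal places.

0.679

Conditional on each segment, P(X > 7.6): I: 0.980617; II: 0.315789; III: 0.121103; IV: 0.99865.
By total probability, P(X > 7.6) = 0.31·0.980617 + 0.1·0.315789 + 0.28·0.121103 + 0.31·0.99865 = 0.679061.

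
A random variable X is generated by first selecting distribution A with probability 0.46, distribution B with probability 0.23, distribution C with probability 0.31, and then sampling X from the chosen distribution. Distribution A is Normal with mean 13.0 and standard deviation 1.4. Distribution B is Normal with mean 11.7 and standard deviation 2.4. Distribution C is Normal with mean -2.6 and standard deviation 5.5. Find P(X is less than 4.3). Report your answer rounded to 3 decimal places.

0.278

Conditional on each component, P(X < 4.3): A: 2.57793e-10; B: 0.00102348; C: 0.895178.
By total probability, P(X < 4.3) = 0.46·2.57793e-10 + 0.23·0.00102348 + 0.31·0.895178 = 0.277741.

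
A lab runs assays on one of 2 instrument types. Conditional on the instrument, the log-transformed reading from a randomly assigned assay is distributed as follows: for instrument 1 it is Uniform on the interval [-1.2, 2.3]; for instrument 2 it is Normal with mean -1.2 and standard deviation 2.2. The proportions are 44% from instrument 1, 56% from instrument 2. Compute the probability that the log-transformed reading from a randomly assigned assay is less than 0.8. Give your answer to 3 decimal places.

0.710

Conditional on each instrument, P(X < 0.8): 1: 0.571429; 2: 0.818349.
By total probability, P(X < 0.8) = 0.44·0.571429 + 0.56·0.818349 = 0.709704.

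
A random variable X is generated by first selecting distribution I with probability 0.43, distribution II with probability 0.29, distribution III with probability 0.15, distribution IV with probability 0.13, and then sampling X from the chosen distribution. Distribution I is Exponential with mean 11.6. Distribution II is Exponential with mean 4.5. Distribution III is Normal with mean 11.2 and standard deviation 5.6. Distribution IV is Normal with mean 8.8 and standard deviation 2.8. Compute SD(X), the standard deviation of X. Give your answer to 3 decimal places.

8.886

Per component, I: μ=11.6, E[X²]=269.12; II: μ=4.5, E[X²]=40.5; III: μ=11.2, E[X²]=156.8; IV: μ=8.8, E[X²]=85.28.
E[X] = 0.43·11.6 + 0.29·4.5 + 0.15·11.2 + 0.13·8.8 = 9.117.
E[X²] = 0.43·269.12 + 0.29·40.5 + 0.15·156.8 + 0.13·85.28 = 162.073.
Var(X) = E[X²] − (E[X])² = 162.073 − 83.1197 = 78.9533.
SD(X) = √78.9533 = 8.88557.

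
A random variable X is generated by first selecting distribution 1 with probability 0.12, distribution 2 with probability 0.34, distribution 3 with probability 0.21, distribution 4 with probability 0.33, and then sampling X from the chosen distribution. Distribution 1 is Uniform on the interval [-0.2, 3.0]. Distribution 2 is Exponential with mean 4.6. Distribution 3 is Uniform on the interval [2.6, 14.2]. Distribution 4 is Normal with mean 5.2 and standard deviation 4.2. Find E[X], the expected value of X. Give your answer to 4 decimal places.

Component means — 1: 1.4; 2: 4.6; 3: 8.4; 4: 5.2.
E[X] = 0.12·1.4 + 0.34·4.6 + 0.21·8.4 + 0.33·5.2 = 5.212.

5.2120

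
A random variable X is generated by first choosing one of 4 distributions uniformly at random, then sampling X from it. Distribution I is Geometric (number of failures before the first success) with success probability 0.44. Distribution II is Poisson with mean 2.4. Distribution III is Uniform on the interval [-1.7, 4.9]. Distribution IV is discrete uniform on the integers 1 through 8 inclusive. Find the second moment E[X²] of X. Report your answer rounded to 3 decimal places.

11.091

For each component E[X²] = Var + (mean)², giving I: 4.5124; II: 8.16; III: 6.19; IV: 25.5.
Overall E[X²] = 0.25·4.5124 + 0.25·8.16 + 0.25·6.19 + 0.25·25.5 = 11.0906.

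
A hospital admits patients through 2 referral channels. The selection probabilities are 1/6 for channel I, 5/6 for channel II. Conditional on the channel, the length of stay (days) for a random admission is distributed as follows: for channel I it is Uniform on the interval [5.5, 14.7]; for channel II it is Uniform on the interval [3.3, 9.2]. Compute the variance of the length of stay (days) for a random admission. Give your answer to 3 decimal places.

Per component, I: μ=10.1, E[X²]=109.063; II: μ=6.25, E[X²]=41.9633.
E[X] = 0.166667·10.1 + 0.833333·6.25 = 6.89167.
E[X²] = 0.166667·109.063 + 0.833333·41.9633 = 53.1467.
Var(X) = E[X²] − (E[X])² = 53.1467 − 47.4951 = 5.6516.

5.652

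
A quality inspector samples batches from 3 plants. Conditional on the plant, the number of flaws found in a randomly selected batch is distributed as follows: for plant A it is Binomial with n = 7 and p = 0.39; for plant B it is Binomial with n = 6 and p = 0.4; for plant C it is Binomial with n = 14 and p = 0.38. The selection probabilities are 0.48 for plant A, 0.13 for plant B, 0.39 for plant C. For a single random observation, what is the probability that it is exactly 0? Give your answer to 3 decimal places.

Conditional on each plant, P(X = 0): A: 0.0314274; B: 0.046656; C: 0.00124018.
By total probability, P(X = 0) = 0.48·0.0314274 + 0.13·0.046656 + 0.39·0.00124018 = 0.0216341.

0.022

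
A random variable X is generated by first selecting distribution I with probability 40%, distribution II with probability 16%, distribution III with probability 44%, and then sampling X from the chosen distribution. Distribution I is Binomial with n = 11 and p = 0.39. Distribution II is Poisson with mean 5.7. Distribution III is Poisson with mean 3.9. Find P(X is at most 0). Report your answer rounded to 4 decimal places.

0.0112

Conditional on each component, P(X ≤ 0): I: 0.00435139; II: 0.00334597; III: 0.0202419.
By total probability, P(X ≤ 0) = 0.4·0.00435139 + 0.16·0.00334597 + 0.44·0.0202419 = 0.0111824.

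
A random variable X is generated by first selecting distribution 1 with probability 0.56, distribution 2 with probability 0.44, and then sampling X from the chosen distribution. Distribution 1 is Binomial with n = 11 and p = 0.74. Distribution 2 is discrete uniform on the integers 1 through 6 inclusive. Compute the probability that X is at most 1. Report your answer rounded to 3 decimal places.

0.073

Conditional on each component, P(X ≤ 1): 1: 1.1858e-05; 2: 0.166667.
By total probability, P(X ≤ 1) = 0.56·1.1858e-05 + 0.44·0.166667 = 0.07334.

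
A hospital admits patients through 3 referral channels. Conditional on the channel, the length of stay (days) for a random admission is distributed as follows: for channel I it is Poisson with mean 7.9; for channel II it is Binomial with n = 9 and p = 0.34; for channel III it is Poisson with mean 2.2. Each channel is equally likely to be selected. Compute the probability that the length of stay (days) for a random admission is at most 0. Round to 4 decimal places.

0.0450

Conditional on each channel, P(X ≤ 0): I: 0.000370744; II: 0.0237627; III: 0.110803.
By total probability, P(X ≤ 0) = 0.333333·0.000370744 + 0.333333·0.0237627 + 0.333333·0.110803 = 0.0449789.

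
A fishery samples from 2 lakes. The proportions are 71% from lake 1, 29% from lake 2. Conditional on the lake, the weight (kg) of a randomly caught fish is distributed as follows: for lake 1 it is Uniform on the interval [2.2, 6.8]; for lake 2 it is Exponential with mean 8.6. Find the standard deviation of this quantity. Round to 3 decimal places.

5.115

Per component, 1: μ=4.5, E[X²]=22.0133; 2: μ=8.6, E[X²]=147.92.
E[X] = 0.71·4.5 + 0.29·8.6 = 5.689.
E[X²] = 0.71·22.0133 + 0.29·147.92 = 58.5263.
Var(X) = E[X²] − (E[X])² = 58.5263 − 32.3647 = 26.1615.
SD(X) = √26.1615 = 5.11484.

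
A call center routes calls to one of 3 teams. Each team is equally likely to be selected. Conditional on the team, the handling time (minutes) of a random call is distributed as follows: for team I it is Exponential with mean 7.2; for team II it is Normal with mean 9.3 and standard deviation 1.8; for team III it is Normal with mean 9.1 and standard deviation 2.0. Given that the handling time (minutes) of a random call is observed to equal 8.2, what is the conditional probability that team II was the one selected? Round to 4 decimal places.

Likelihoods f(8.2 | ·): I: 0.0444687; II: 0.183883; III: 0.180263.
Posterior ∝ prior × likelihood. Numerator for II: 0.333333·0.183883 = 0.0612945.
Normalizing constant: 0.333333·0.0444687 + 0.333333·0.183883 + 0.333333·0.180263 = 0.136205.
P(II | observation) = 0.0612945 / 0.136205 = 0.450016.

0.4500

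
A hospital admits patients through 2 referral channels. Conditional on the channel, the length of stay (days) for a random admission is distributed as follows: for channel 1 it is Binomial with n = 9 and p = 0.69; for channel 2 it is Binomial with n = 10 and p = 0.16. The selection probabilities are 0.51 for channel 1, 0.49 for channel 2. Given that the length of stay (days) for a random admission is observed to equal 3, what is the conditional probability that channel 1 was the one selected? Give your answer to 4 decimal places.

0.1495

Likelihoods P(X=3 | ·): 1: 0.0244904; 2: 0.145043.
Posterior ∝ prior × likelihood. Numerator for 1: 0.51·0.0244904 = 0.0124901.
Normalizing constant: 0.51·0.0244904 + 0.49·0.145043 = 0.0835611.
P(1 | observation) = 0.0124901 / 0.0835611 = 0.149473.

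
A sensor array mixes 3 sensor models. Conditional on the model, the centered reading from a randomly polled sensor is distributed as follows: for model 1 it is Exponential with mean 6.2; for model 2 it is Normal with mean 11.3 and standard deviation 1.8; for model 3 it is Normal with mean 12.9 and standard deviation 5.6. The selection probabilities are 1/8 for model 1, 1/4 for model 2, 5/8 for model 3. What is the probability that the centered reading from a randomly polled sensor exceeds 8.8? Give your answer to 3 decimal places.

0.740

Conditional on each model, P(X > 8.8): 1: 0.24187; 2: 0.917567; 3: 0.767959.
By total probability, P(X > 8.8) = 0.125·0.24187 + 0.25·0.917567 + 0.625·0.767959 = 0.7396.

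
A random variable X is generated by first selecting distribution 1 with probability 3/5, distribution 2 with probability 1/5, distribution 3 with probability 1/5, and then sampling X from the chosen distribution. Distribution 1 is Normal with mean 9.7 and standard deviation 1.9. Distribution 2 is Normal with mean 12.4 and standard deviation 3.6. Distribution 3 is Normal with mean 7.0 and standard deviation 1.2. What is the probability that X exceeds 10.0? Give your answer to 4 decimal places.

0.4131

Conditional on each component, P(X > 10.0): 1: 0.43727; 2: 0.747507; 3: 0.00620967.
By total probability, P(X > 10.0) = 0.6·0.43727 + 0.2·0.747507 + 0.2·0.00620967 = 0.413105.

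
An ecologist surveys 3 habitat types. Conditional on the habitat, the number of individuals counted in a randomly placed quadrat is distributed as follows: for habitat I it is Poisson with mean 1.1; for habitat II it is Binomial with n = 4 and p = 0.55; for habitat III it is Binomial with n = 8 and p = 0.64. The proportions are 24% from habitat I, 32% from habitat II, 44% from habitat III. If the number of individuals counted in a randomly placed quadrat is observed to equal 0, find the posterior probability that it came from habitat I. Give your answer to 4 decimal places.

0.8578

Likelihoods P(X=0 | ·): I: 0.332871; II: 0.0410062; III: 0.000282111.
Posterior ∝ prior × likelihood. Numerator for I: 0.24·0.332871 = 0.0798891.
Normalizing constant: 0.24·0.332871 + 0.32·0.0410062 + 0.44·0.000282111 = 0.0931352.
P(I | observation) = 0.0798891 / 0.0931352 = 0.857775.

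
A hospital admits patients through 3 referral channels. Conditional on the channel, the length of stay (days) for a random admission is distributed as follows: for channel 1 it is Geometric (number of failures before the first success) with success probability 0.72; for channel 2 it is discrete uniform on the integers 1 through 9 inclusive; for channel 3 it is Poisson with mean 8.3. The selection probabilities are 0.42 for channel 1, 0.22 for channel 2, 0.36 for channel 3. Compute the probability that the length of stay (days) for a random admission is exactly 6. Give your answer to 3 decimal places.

Conditional on each channel, P(X = 6): 1: 0.000346961; 2: 0.111111; 3: 0.112847.
By total probability, P(X = 6) = 0.42·0.000346961 + 0.22·0.111111 + 0.36·0.112847 = 0.0652153.

0.065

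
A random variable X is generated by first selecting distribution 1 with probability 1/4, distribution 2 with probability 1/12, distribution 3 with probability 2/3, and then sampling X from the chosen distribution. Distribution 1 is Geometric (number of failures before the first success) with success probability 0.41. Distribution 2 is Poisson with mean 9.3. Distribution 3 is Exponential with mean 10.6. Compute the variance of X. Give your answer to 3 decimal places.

Per component, 1: μ=1.43902, E[X²]=5.58061; 2: μ=9.3, E[X²]=95.79; 3: μ=10.6, E[X²]=224.72.
E[X] = 0.25·1.43902 + 0.0833333·9.3 + 0.666667·10.6 = 8.20142.
E[X²] = 0.25·5.58061 + 0.0833333·95.79 + 0.666667·224.72 = 159.191.
Var(X) = E[X²] − (E[X])² = 159.191 − 67.2633 = 91.9276.

91.928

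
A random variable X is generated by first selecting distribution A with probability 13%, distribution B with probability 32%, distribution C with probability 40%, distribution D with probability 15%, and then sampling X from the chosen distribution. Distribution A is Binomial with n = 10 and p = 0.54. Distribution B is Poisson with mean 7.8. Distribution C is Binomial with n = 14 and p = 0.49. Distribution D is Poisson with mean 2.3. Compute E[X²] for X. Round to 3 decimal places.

47.440

For each component E[X²] = Var + (mean)², giving A: 31.644; B: 68.64; C: 50.5582; D: 7.59.
Overall E[X²] = 0.13·31.644 + 0.32·68.64 + 0.4·50.5582 + 0.15·7.59 = 47.4403.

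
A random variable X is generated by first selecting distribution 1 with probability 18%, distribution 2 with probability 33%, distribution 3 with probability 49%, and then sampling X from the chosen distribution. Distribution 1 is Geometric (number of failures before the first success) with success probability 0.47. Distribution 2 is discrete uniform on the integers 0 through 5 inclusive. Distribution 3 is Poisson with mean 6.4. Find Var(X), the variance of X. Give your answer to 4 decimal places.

9.5534

Per component, 1: μ=1.12766, E[X²]=3.67089; 2: μ=2.5, E[X²]=9.16667; 3: μ=6.4, E[X²]=47.36.
E[X] = 0.18·1.12766 + 0.33·2.5 + 0.49·6.4 = 4.16398.
E[X²] = 0.18·3.67089 + 0.33·9.16667 + 0.49·47.36 = 26.8922.
Var(X) = E[X²] − (E[X])² = 26.8922 − 17.3387 = 9.55344.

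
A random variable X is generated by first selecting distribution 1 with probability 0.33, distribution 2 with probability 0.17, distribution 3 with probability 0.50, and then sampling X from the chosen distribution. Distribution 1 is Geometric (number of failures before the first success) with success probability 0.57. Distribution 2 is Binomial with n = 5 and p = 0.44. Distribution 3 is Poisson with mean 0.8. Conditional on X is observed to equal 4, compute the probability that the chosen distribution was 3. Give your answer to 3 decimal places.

Likelihoods P(X=4 | ·): 1: 0.0194872; 2: 0.104947; 3: 0.00766855.
Posterior ∝ prior × likelihood. Numerator for 3: 0.5·0.00766855 = 0.00383427.
Normalizing constant: 0.33·0.0194872 + 0.17·0.104947 + 0.5·0.00766855 = 0.028106.
P(3 | observation) = 0.00383427 / 0.028106 = 0.136422.

0.136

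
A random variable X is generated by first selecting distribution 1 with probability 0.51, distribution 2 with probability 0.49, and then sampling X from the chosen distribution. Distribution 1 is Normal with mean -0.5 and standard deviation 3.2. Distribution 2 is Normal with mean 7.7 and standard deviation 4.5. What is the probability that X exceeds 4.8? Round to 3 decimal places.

Conditional on each component, P(X > 4.8): 1: 0.0488356; 2: 0.740356.
By total probability, P(X > 4.8) = 0.51·0.0488356 + 0.49·0.740356 = 0.387681.

0.388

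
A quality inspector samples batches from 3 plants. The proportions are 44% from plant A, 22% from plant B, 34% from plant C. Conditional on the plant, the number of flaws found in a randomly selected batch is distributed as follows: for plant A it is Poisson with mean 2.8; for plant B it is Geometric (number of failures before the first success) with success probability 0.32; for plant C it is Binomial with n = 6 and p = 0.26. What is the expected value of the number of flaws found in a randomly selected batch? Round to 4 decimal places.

2.2299

Component means — A: 2.8; B: 2.125; C: 1.56.
E[X] = 0.44·2.8 + 0.22·2.125 + 0.34·1.56 = 2.2299.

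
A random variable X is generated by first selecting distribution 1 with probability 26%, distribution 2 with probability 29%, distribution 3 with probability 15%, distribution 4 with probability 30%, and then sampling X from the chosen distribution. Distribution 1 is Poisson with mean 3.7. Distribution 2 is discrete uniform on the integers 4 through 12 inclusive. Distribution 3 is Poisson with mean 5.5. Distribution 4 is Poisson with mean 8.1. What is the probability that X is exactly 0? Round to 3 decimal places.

0.007

Conditional on each component, P(X = 0): 1: 0.0247235; 2: 0; 3: 0.00408677; 4: 0.000303539.
By total probability, P(X = 0) = 0.26·0.0247235 + 0.29·0 + 0.15·0.00408677 + 0.3·0.000303539 = 0.00713219.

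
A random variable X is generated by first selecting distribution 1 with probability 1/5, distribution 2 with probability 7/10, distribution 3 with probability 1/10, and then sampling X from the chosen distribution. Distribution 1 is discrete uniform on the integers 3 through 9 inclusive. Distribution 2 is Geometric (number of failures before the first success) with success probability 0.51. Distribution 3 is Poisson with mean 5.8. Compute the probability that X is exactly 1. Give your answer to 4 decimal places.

Conditional on each component, P(X = 1): 1: 0; 2: 0.2499; 3: 0.0175598.
By total probability, P(X = 1) = 0.2·0 + 0.7·0.2499 + 0.1·0.0175598 = 0.176686.

0.1767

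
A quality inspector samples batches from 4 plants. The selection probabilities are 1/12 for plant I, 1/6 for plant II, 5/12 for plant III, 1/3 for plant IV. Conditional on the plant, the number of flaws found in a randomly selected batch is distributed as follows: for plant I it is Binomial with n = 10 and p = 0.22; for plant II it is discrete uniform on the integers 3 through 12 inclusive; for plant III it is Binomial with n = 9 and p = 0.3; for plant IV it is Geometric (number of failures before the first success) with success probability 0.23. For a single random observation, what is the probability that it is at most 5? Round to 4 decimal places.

Conditional on each plant, P(X ≤ 5): I: 0.989606; II: 0.3; III: 0.974705; IV: 0.791578.
By total probability, P(X ≤ 5) = 0.0833333·0.989606 + 0.166667·0.3 + 0.416667·0.974705 + 0.333333·0.791578 = 0.802454.

0.8025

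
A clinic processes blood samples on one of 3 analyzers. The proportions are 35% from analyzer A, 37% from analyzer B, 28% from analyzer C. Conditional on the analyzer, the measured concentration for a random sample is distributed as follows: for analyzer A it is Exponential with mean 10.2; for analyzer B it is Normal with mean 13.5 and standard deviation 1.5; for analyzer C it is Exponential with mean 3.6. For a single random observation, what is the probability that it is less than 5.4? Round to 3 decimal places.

Conditional on each analyzer, P(X < 5.4): A: 0.411049; B: 3.33204e-08; C: 0.77687.
By total probability, P(X < 5.4) = 0.35·0.411049 + 0.37·3.33204e-08 + 0.28·0.77687 = 0.361391.

0.361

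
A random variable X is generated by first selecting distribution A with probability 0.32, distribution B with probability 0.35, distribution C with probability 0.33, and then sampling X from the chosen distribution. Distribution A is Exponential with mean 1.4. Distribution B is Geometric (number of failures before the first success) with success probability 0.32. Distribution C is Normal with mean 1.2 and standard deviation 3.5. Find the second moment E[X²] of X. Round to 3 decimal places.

For each component E[X²] = Var + (mean)², giving A: 3.92; B: 11.1562; C: 13.69.
Overall E[X²] = 0.32·3.92 + 0.35·11.1562 + 0.33·13.69 = 9.67679.

9.677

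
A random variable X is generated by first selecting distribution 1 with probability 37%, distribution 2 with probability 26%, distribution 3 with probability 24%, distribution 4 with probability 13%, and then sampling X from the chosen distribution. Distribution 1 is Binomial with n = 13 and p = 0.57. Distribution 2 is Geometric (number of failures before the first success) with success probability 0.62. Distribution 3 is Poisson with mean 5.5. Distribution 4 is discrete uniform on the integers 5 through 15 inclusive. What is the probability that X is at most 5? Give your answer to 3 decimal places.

0.451

Conditional on each component, P(X ≤ 5): 1: 0.142559; 2: 0.996989; 3: 0.528919; 4: 0.0909091.
By total probability, P(X ≤ 5) = 0.37·0.142559 + 0.26·0.996989 + 0.24·0.528919 + 0.13·0.0909091 = 0.450723.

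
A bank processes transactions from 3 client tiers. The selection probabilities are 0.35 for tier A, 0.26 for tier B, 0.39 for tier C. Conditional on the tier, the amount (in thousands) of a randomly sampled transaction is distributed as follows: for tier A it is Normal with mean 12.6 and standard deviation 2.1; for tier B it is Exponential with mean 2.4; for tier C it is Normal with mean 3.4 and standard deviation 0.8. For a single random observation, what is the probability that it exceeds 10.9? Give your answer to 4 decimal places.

0.2796

Conditional on each tier, P(X > 10.9): A: 0.790893; B: 0.0106556; C: 0.
By total probability, P(X > 10.9) = 0.35·0.790893 + 0.26·0.0106556 + 0.39·0 = 0.279583.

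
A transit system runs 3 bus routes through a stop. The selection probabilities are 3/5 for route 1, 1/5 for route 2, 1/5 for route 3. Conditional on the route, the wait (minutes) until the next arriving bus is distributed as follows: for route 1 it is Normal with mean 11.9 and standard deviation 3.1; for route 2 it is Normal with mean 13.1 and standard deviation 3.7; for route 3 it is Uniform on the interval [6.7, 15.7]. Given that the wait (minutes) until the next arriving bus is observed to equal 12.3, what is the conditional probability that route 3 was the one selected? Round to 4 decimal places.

0.1854

Likelihoods f(12.3 | ·): 1: 0.127624; 2: 0.105331; 3: 0.111111.
Posterior ∝ prior × likelihood. Numerator for 3: 0.2·0.111111 = 0.0222222.
Normalizing constant: 0.6·0.127624 + 0.2·0.105331 + 0.2·0.111111 = 0.119863.
P(3 | observation) = 0.0222222 / 0.119863 = 0.185397.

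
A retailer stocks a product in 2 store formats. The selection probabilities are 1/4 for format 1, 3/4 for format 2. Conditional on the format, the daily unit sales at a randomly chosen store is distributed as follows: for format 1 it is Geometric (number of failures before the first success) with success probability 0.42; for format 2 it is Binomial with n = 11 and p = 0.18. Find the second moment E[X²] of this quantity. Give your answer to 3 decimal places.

5.457

For each component E[X²] = Var + (mean)², giving 1: 5.19501; 2: 5.544.
Overall E[X²] = 0.25·5.19501 + 0.75·5.544 = 5.45675.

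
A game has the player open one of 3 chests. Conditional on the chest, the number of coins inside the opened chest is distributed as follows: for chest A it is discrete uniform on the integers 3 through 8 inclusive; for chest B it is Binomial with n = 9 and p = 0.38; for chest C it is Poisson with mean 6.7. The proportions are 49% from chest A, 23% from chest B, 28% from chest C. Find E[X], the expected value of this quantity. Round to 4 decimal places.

5.3576

Component means — A: 5.5; B: 3.42; C: 6.7.
E[X] = 0.49·5.5 + 0.23·3.42 + 0.28·6.7 = 5.3576.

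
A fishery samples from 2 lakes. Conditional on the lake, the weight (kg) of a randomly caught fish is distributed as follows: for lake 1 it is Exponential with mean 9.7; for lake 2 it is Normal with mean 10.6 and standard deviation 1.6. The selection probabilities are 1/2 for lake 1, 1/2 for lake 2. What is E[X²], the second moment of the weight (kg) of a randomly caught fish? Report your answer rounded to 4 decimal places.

151.5500

For each component E[X²] = Var + (mean)², giving 1: 188.18; 2: 114.92.
Overall E[X²] = 0.5·188.18 + 0.5·114.92 = 151.55.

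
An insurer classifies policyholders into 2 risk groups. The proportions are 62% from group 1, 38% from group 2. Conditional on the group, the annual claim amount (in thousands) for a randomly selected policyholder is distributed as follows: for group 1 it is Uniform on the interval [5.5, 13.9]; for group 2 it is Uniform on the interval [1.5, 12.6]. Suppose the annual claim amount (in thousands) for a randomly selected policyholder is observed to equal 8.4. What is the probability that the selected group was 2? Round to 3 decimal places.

0.317

Likelihoods f(8.4 | ·): 1: 0.119048; 2: 0.0900901.
Posterior ∝ prior × likelihood. Numerator for 2: 0.38·0.0900901 = 0.0342342.
Normalizing constant: 0.62·0.119048 + 0.38·0.0900901 = 0.108044.
P(2 | observation) = 0.0342342 / 0.108044 = 0.316855.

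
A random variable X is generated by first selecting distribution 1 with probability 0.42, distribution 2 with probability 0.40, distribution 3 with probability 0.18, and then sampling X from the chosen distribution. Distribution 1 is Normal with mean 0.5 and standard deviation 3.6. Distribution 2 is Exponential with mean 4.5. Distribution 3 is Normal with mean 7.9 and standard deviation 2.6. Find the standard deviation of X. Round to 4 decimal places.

4.7350

Per component, 1: μ=0.5, E[X²]=13.21; 2: μ=4.5, E[X²]=40.5; 3: μ=7.9, E[X²]=69.17.
E[X] = 0.42·0.5 + 0.4·4.5 + 0.18·7.9 = 3.432.
E[X²] = 0.42·13.21 + 0.4·40.5 + 0.18·69.17 = 34.1988.
Var(X) = E[X²] − (E[X])² = 34.1988 − 11.7786 = 22.4202.
SD(X) = √22.4202 = 4.73499.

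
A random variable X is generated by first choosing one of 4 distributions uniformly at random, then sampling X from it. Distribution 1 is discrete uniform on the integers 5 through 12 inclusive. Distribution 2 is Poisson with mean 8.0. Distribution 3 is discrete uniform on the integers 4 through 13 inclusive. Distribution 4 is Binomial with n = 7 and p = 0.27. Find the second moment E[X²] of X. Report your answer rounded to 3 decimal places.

58.738

For each component E[X²] = Var + (mean)², giving 1: 77.5; 2: 72; 3: 80.5; 4: 4.9518.
Overall E[X²] = 0.25·77.5 + 0.25·72 + 0.25·80.5 + 0.25·4.9518 = 58.7379.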